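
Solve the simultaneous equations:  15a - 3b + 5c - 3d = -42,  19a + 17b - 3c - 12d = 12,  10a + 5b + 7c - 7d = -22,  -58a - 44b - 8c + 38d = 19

no solution

Row-reduce:
R1 ← R1 / (15).
R2 ← R2 − 19·R1.
R3 ← R3 − 10·R1.
R4 ← R4 + 58·R1.
R2 ← R2 / (104/5).
R1 ← R1 + 1/5·R2.
R3 ← R3 − 7·R2.
R4 ← R4 + 278/5·R2.
R3 ← R3 / (177/26).
R1 ← R1 − 19/78·R3.
R2 ← R2 + 35/78·R3.
R4 ← R4 + 177/13·R3.
Row 4 reduces to 0 = -1, a contradiction. The system is inconsistent.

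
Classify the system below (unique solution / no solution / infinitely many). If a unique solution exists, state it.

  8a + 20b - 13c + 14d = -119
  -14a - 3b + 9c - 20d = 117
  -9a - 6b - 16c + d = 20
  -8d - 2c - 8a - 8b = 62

a = -3, b = -2, c = 1, d = -3

Row-reduce the augmented matrix:
R1 ← R1 / (8).
R2 ← R2 + 14·R1.
R3 ← R3 + 9·R1.
R4 ← R4 + 8·R1.
R2 ← R2 / (32).
R1 ← R1 − 5/2·R2.
R3 ← R3 − 33/2·R2.
R4 ← R4 − 12·R2.
R3 ← R3 / (-6025/256).
R1 ← R1 + 141/256·R3.
R2 ← R2 + 55/128·R3.
R4 ← R4 + 315/32·R3.
R4 ← R4 / (-2076/1205).
R1 ← R1 − 6391/6025·R4.
R2 ← R2 + 148/1205·R4.
R3 ← R3 + 3694/6025·R4.
Reading off the reduced rows gives a = -3, b = -2, c = 1, d = -3.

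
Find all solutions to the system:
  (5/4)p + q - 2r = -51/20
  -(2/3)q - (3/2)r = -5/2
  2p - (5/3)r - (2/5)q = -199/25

Row-reduce the augmented matrix:
R1 ← R1 / (5/4).
R3 ← R3 − 2·R1.
R2 ← R2 / (-2/3).
R1 ← R1 − 4/5·R2.
R3 ← R3 + 2·R2.
R3 ← R3 / (181/30).
R1 ← R1 + 17/5·R3.
R2 ← R2 − 9/4·R3.
Reading off the reduced rows gives p = -3, q = 12/5, r = 3/5.

p = -3, q = 12/5, r = 3/5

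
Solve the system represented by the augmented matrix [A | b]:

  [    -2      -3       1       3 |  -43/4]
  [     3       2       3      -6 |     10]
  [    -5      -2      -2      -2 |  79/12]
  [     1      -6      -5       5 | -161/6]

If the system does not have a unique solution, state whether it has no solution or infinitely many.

x_1 = -7/4, x_2 = 3, x_3 = -1/4, x_4 = -5/3

Row-reduce the augmented matrix:
R1 ← R1 / (-2).
R2 ← R2 − 3·R1.
R3 ← R3 + 5·R1.
R4 ← R4 − 1·R1.
R2 ← R2 / (-5/2).
R1 ← R1 − 3/2·R2.
R3 ← R3 − 11/2·R2.
R4 ← R4 + 15/2·R2.
R3 ← R3 / (27/5).
R1 ← R1 − 11/5·R3.
R2 ← R2 + 9/5·R3.
R4 ← R4 + 18·R3.
R4 ← R4 / (-95/3).
R1 ← R1 − 76/27·R4.
R2 ← R2 + 11/3·R4.
R3 ← R3 + 64/27·R4.
Reading off the reduced rows gives x_1 = -7/4, x_2 = 3, x_3 = -1/4, x_4 = -5/3.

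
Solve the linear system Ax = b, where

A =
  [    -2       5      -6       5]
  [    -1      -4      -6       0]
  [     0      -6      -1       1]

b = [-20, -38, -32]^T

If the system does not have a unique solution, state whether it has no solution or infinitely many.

infinitely many solutions

Row-reduce:
R1 ← R1 / (-2).
R2 ← R2 + 1·R1.
R2 ← R2 / (-13/2).
R1 ← R1 + 5/2·R2.
R3 ← R3 + 6·R2.
R3 ← R3 / (23/13).
R1 ← R1 − 54/13·R3.
R2 ← R2 − 6/13·R3.
Rank is 3 with 4 unknowns, leaving x_4 free.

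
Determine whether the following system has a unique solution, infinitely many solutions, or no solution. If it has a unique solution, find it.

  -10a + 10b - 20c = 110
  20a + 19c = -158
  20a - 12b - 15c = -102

a = -6, b = 1, c = -2

Row-reduce the augmented matrix:
R1 ← R1 / (-10).
R2 ← R2 − 20·R1.
R3 ← R3 − 20·R1.
R2 ← R2 / (20).
R1 ← R1 + 1·R2.
R3 ← R3 − 8·R2.
R3 ← R3 / (-233/5).
R1 ← R1 − 19/20·R3.
R2 ← R2 + 21/20·R3.
Reading off the reduced rows gives a = -6, b = 1, c = -2.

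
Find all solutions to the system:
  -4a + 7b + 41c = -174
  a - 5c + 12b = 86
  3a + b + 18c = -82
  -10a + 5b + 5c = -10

Row-reduce the augmented matrix:
R1 ← R1 / (-4).
R2 ← R2 − 1·R1.
R3 ← R3 − 3·R1.
R4 ← R4 + 10·R1.
R2 ← R2 / (55/4).
R1 ← R1 + 7/4·R2.
R3 ← R3 − 25/4·R2.
R4 ← R4 + 25/2·R2.
R3 ← R3 / (510/11).
R1 ← R1 + 527/55·R3.
R2 ← R2 − 21/55·R3.
R4 ← R4 + 1020/11·R3.
R4 reduces to 0 = 0, so the extra equation is consistent.
Reading off the reduced rows gives a = 1, b = 5, c = -5.

a = 1, b = 5, c = -5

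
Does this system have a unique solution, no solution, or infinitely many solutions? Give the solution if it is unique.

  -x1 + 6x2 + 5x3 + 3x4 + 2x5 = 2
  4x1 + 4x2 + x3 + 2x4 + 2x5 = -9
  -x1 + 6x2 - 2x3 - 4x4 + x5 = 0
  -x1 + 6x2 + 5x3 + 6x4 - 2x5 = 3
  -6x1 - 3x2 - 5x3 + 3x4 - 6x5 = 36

Row-reduce the augmented matrix:
R1 ← R1 / (-1).
R2 ← R2 − 4·R1.
R3 ← R3 + 1·R1.
R4 ← R4 + 1·R1.
R5 ← R5 + 6·R1.
R2 ← R2 / (28).
R1 ← R1 + 6·R2.
R5 ← R5 + 39·R2.
R3 ← R3 / (-7).
R1 ← R1 + 1/2·R3.
R2 ← R2 − 3/4·R3.
R5 ← R5 + 23/4·R3.
R4 ← R4 / (3).
R1 ← R1 − 1/2·R4.
R2 ← R2 + 1/4·R4.
R3 ← R3 − 1·R4.
R5 ← R5 − 41/4·R4.
R5 ← R5 / (125/12).
R1 ← R1 − 37/42·R5.
R2 ← R2 + 1/12·R5.
R3 ← R3 − 31/21·R5.
R4 ← R4 + 4/3·R5.
Reading off the reduced rows gives x1 = -4, x2 = 0, x3 = -3, x4 = 3, x5 = 2.

x1 = -4, x2 = 0, x3 = -3, x4 = 3, x5 = 2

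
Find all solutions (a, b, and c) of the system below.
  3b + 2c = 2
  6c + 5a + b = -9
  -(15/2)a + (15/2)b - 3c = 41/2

no solution

Row-reduce:
Swap R1 and R2.
R1 ← R1 / (5).
R3 ← R3 + 15/2·R1.
R2 ← R2 / (3).
R1 ← R1 − 1/5·R2.
R3 ← R3 − 9·R2.
Row 3 reduces to 0 = 1, a contradiction. The system is inconsistent.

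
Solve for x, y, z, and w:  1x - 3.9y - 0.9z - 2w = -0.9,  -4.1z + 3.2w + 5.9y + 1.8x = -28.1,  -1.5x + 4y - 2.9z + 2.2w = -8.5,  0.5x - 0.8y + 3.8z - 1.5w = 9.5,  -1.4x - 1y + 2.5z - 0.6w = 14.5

x = -4, y = -2, z = 3, w = 1

Row-reduce the augmented matrix:
R2 ← R2 − 9/5·R1.
R3 ← R3 + 3/2·R1.
R4 ← R4 − 1/2·R1.
R5 ← R5 + 7/5·R1.
R2 ← R2 / (323/25).
R1 ← R1 + 39/10·R2.
R3 ← R3 + 37/20·R2.
R4 ← R4 − 23/20·R2.
R5 ← R5 + 323/50·R2.
R3 ← R3 / (-29749/6460).
R1 ← R1 + 1065/646·R3.
R2 ← R2 + 62/323·R3.
R4 ← R4 − 28881/6460·R3.
R4 ← R4 / (-278643/297490).
R1 ← R1 + 4/419·R4.
R2 ← R2 − 15442/29749·R4.
R3 ← R3 + 1122/29749·R4.
R5 reduces to 0 = 0, so the extra equation is consistent.
Reading off the reduced rows gives x = -4, y = -2, z = 3, w = 1.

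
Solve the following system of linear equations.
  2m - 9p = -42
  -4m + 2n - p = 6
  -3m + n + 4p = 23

no solution

Row-reduce:
R1 ← R1 / (2).
R2 ← R2 + 4·R1.
R3 ← R3 + 3·R1.
R2 ← R2 / (2).
R3 ← R3 − 1·R2.
Row 3 reduces to 0 = -1, a contradiction. The system is inconsistent.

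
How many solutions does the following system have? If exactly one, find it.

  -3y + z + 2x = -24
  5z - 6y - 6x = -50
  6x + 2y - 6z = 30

x = -1, y = 6, z = -4

Row-reduce the augmented matrix:
R1 ← R1 / (2).
R2 ← R2 + 6·R1.
R3 ← R3 − 6·R1.
R2 ← R2 / (-15).
R1 ← R1 + 3/2·R2.
R3 ← R3 − 11·R2.
R3 ← R3 / (-47/15).
R1 ← R1 + 3/10·R3.
R2 ← R2 + 8/15·R3.
Reading off the reduced rows gives x = -1, y = 6, z = -4.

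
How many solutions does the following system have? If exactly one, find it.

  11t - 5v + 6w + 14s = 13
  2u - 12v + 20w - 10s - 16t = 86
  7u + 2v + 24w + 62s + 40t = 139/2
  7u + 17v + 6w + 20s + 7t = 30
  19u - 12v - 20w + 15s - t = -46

no solution

Row-reduce:
Swap R1 and R2.
R1 ← R1 / (2).
R3 ← R3 − 7·R1.
R4 ← R4 − 7·R1.
R5 ← R5 − 19·R1.
R2 ← R2 / (-5).
R1 ← R1 + 6·R2.
R3 ← R3 − 44·R2.
R4 ← R4 − 59·R2.
R5 ← R5 − 102·R2.
R3 ← R3 / (34/5).
R1 ← R1 − 14/5·R3.
R2 ← R2 + 6/5·R3.
R4 ← R4 − 34/5·R3.
R5 ← R5 + 438/5·R3.
Swap R4 and R5.
R4 ← R4 / (54949/17).
R1 ← R1 + 1912/17·R4.
R2 ← R2 − 613/17·R4.
R3 ← R3 − 1101/34·R4.
Row 5 reduces to 0 = -1/2, a contradiction. The system is inconsistent.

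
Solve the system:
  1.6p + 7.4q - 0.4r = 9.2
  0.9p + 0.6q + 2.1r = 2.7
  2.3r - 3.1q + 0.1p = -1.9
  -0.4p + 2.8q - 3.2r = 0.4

p = -3, q = 2, r = 2

Row-reduce the augmented matrix:
R1 ← R1 / (8/5).
R2 ← R2 − 9/10·R1.
R3 ← R3 − 1/10·R1.
R4 ← R4 + 2/5·R1.
R2 ← R2 / (-57/16).
R1 ← R1 − 37/8·R2.
R3 ← R3 + 57/16·R2.
R4 ← R4 − 93/20·R2.
Swap R3 and R4.
R3 ← R3 / (-126/475).
R1 ← R1 − 263/95·R3.
R2 ← R2 + 62/95·R3.
R4 reduces to 0 = 0, so the extra equation is consistent.
Reading off the reduced rows gives p = -3, q = 2, r = 2.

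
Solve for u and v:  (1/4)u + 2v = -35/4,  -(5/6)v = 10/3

u = -3, v = -4

Row-reduce the augmented matrix:
R1 ← R1 / (1/4).
R2 ← R2 / (-5/6).
R1 ← R1 − 8·R2.
Reading off the reduced rows gives u = -3, v = -4.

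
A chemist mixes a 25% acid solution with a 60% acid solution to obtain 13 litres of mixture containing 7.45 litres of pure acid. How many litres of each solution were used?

Let a = litres of solution A, b = litres of solution B.
  a + b = 13
  (3/5)b + (1/4)a = 149/20
Row-reduce the augmented matrix:
R2 ← R2 − 1/4·R1.
R2 ← R2 / (7/20).
R1 ← R1 − 1·R2.
Reading off the reduced rows gives a = 1, b = 12.

litres of solution A: 1, litres of solution B: 12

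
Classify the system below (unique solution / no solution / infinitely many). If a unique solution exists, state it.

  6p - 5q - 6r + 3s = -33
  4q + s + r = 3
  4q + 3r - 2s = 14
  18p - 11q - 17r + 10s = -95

no solution

Row-reduce:
R1 ← R1 / (6).
R4 ← R4 − 18·R1.
R2 ← R2 / (4).
R1 ← R1 + 5/6·R2.
R3 ← R3 − 4·R2.
R4 ← R4 − 4·R2.
R3 ← R3 / (2).
R1 ← R1 + 19/24·R3.
R2 ← R2 − 1/4·R3.
Row 4 reduces to 0 = 1, a contradiction. The system is inconsistent.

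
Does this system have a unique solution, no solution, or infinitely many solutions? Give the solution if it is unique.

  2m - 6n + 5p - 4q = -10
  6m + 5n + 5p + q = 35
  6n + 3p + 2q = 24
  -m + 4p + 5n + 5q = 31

Row-reduce the augmented matrix:
R1 ← R1 / (2).
R2 ← R2 − 6·R1.
R4 ← R4 + 1·R1.
R2 ← R2 / (23).
R1 ← R1 + 3·R2.
R3 ← R3 − 6·R2.
R4 ← R4 − 2·R2.
R3 ← R3 / (129/23).
R1 ← R1 − 55/46·R3.
R2 ← R2 + 10/23·R3.
R4 ← R4 − 339/46·R3.
R4 ← R4 / (159/43).
R1 ← R1 + 1/129·R4.
R2 ← R2 − 59/129·R4.
R3 ← R3 + 32/129·R4.
Reading off the reduced rows gives m = 2, n = 2, p = 2, q = 3.

m = 2, n = 2, p = 2, q = 3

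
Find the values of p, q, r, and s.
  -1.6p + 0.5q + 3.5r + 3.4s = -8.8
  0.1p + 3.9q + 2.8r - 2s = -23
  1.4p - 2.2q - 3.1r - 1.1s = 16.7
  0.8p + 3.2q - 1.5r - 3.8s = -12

Row-reduce the augmented matrix:
R1 ← R1 / (-8/5).
R2 ← R2 − 1/10·R1.
R3 ← R3 − 7/5·R1.
R4 ← R4 − 4/5·R1.
R2 ← R2 / (629/160).
R1 ← R1 + 5/16·R2.
R3 ← R3 + 141/80·R2.
R4 ← R4 − 69/20·R2.
R3 ← R3 / (8277/6290).
R1 ← R1 + 1225/629·R3.
R2 ← R2 − 483/629·R3.
R4 ← R4 + 15091/6290·R3.
R4 ← R4 / (39347/27590).
R1 ← R1 + 1871/2759·R4.
R2 ← R2 + 2983/2759·R4.
R3 ← R3 − 2251/2759·R4.
Reading off the reduced rows gives p = 2, q = -4, r = -2, s = 1.

p = 2, q = -4, r = -2, s = 1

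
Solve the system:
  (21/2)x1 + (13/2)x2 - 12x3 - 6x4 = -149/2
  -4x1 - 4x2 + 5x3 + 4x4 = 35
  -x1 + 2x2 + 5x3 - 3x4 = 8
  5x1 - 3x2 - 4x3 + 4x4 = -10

no solution

Row-reduce:
R1 ← R1 / (21/2).
R2 ← R2 + 4·R1.
R3 ← R3 + 1·R1.
R4 ← R4 − 5·R1.
R2 ← R2 / (-32/21).
R1 ← R1 − 13/21·R2.
R3 ← R3 − 55/21·R2.
R4 ← R4 + 128/21·R2.
R3 ← R3 / (147/32).
R1 ← R1 + 31/32·R3.
R2 ← R2 + 9/32·R3.
Row 4 reduces to 0 = -1, a contradiction. The system is inconsistent.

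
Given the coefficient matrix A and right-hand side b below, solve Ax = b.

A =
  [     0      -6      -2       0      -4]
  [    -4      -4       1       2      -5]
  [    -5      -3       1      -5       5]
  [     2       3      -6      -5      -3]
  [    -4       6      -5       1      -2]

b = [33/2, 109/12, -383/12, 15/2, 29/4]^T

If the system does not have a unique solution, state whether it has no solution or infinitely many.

x_1 = 5/3, x_2 = -2/3, x_3 = -9/4, x_4 = 8/3, x_5 = -2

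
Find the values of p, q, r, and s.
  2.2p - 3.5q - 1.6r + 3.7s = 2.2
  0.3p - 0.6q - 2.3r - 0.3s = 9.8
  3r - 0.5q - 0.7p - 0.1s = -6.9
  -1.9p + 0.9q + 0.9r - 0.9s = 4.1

p = -5, q = -3, r = -4, s = -1

Row-reduce the augmented matrix:
R1 ← R1 / (11/5).
R2 ← R2 − 3/10·R1.
R3 ← R3 + 7/10·R1.
R4 ← R4 + 19/10·R1.
R2 ← R2 / (-27/220).
R1 ← R1 + 35/22·R2.
R3 ← R3 + 71/44·R2.
R4 ← R4 + 467/220·R2.
R3 ← R3 / (8063/270).
R1 ← R1 − 709/27·R3.
R2 ← R2 − 458/27·R3.
R4 ← R4 − 4796/135·R3.
R4 ← R4 / (17191/7330).
R1 ← R1 − 15014/8063·R4.
R2 ← R2 + 525/8063·R4.
R3 ← R3 − 3147/8063·R4.
Reading off the reduced rows gives p = -5, q = -3, r = -4, s = -1.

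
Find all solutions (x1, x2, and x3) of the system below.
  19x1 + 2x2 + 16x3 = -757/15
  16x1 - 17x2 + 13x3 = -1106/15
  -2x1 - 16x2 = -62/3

x1 = -3, x2 = 5/3, x3 = 1/5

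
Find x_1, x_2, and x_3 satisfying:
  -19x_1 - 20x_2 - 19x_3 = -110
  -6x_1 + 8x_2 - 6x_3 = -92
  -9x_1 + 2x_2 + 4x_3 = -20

x_1 = 4, x_2 = -4, x_3 = 6

Row-reduce the augmented matrix:
R1 ← R1 / (-19).
R2 ← R2 + 6·R1.
R3 ← R3 + 9·R1.
R2 ← R2 / (272/19).
R1 ← R1 − 20/19·R2.
R3 ← R3 − 218/19·R2.
R3 ← R3 / (13).
R1 ← R1 − 1·R3.
Reading off the reduced rows gives x_1 = 4, x_2 = -4, x_3 = 6.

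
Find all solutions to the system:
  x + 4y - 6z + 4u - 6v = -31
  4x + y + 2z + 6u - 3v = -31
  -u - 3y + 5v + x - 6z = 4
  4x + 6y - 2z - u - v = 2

infinitely many solutions

Row-reduce:
R2 ← R2 − 4·R1.
R3 ← R3 − 1·R1.
R4 ← R4 − 4·R1.
R2 ← R2 / (-15).
R1 ← R1 − 4·R2.
R3 ← R3 + 7·R2.
R4 ← R4 + 10·R2.
R3 ← R3 / (-182/15).
R1 ← R1 − 14/15·R3.
R2 ← R2 + 26/15·R3.
R4 ← R4 − 14/3·R3.
R4 ← R4 / (-136/13).
R1 ← R1 − 17/13·R4.
R2 ← R2 − 5/7·R4.
R3 ← R3 − 5/182·R4.
Rank is 4 with 5 unknowns, leaving v free.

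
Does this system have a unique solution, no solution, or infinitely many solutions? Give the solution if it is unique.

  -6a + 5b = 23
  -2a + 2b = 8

a = -3, b = 1

Row-reduce the augmented matrix:
R1 ← R1 / (-6).
R2 ← R2 + 2·R1.
R2 ← R2 / (1/3).
R1 ← R1 + 5/6·R2.
Reading off the reduced rows gives a = -3, b = 1.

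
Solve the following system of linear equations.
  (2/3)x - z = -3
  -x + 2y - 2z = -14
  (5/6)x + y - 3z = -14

no solution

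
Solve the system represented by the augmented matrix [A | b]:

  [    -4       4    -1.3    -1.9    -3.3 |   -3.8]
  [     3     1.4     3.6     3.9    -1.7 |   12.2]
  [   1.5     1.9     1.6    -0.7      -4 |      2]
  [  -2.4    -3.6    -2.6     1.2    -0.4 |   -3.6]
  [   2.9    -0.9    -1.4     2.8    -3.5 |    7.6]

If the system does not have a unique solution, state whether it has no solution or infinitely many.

x_1 = 1, x_2 = 1, x_3 = 0, x_4 = 2, x_5 = 0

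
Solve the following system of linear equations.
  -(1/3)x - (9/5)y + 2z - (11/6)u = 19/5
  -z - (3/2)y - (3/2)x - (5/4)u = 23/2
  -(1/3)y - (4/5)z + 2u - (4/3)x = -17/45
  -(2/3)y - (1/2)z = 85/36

Row-reduce the augmented matrix:
R1 ← R1 / (-1/3).
R2 ← R2 + 3/2·R1.
R3 ← R3 + 4/3·R1.
R2 ← R2 / (33/5).
R1 ← R1 − 27/5·R2.
R3 ← R3 − 103/15·R2.
R4 ← R4 + 2/3·R2.
R3 ← R3 / (794/495).
R1 ← R1 − 24/11·R3.
R2 ← R2 + 50/33·R3.
R4 ← R4 + 299/198·R3.
R4 ← R4 / (12565/4764).
R1 ← R1 + 2395/794·R4.
R2 ← R2 − 1190/397·R4.
R3 ← R3 − 1015/794·R4.
Reading off the reduced rows gives x = -2, y = -5/3, z = -5/2, u = -14/5.

x = -2, y = -5/3, z = -5/2, u = -14/5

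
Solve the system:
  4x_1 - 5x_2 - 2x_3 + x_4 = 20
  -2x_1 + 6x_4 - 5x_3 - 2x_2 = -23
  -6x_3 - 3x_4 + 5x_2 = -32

infinitely many solutions

Row-reduce:
R1 ← R1 / (4).
R2 ← R2 + 2·R1.
R2 ← R2 / (-9/2).
R1 ← R1 + 5/4·R2.
R3 ← R3 − 5·R2.
R3 ← R3 / (-38/3).
R1 ← R1 − 7/6·R3.
R2 ← R2 − 4/3·R3.
Rank is 3 with 4 unknowns, leaving x_4 free.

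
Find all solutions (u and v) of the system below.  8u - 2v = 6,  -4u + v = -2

Row-reduce:
R1 ← R1 / (8).
R2 ← R2 + 4·R1.
Row 2 reduces to 0 = 1, a contradiction. The system is inconsistent.

no solution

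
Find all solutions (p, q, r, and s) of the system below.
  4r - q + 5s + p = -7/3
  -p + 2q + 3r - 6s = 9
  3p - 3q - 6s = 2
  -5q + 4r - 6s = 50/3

Row-reduce the augmented matrix:
R2 ← R2 + 1·R1.
R3 ← R3 − 3·R1.
R1 ← R1 + 1·R2.
R4 ← R4 + 5·R2.
R3 ← R3 / (-12).
R1 ← R1 − 11·R3.
R2 ← R2 − 7·R3.
R4 ← R4 − 39·R3.
R4 ← R4 / (-317/4).
R1 ← R1 + 61/4·R4.
R2 ← R2 + 53/4·R4.
R3 ← R3 − 7/4·R4.
Reading off the reduced rows gives p = -8/3, q = -4/3, r = 1, s = -1.

p = -8/3, q = -4/3, r = 1, s = -1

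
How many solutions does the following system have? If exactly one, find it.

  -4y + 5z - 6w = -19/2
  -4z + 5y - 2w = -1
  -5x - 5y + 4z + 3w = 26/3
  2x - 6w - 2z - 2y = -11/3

x = -4/3, y = -1, z = -3/2, w = 1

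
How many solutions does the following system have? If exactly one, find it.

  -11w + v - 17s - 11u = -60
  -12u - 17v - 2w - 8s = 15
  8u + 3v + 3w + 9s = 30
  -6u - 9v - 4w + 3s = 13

u = 6, v = -5, w = -1, s = 0

Row-reduce the augmented matrix:
R1 ← R1 / (-11).
R2 ← R2 + 12·R1.
R3 ← R3 − 8·R1.
R4 ← R4 + 6·R1.
R2 ← R2 / (-199/11).
R1 ← R1 + 1/11·R2.
R3 ← R3 − 41/11·R2.
R4 ← R4 + 105/11·R2.
R3 ← R3 / (-585/199).
R1 ← R1 − 189/199·R3.
R2 ← R2 + 110/199·R3.
R4 ← R4 + 652/199·R3.
R4 ← R4 / (1567/195).
R1 ← R1 − 72/65·R4.
R2 ← R2 + 14/39·R4.
R3 ← R3 − 79/195·R4.
Reading off the reduced rows gives u = 6, v = -5, w = -1, s = 0.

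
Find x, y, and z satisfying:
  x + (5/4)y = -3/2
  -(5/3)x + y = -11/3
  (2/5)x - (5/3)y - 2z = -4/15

x = 1, y = -2, z = 2

Row-reduce the augmented matrix:
R2 ← R2 + 5/3·R1.
R3 ← R3 − 2/5·R1.
R2 ← R2 / (37/12).
R1 ← R1 − 5/4·R2.
R3 ← R3 + 13/6·R2.
R3 ← R3 / (-2).
Reading off the reduced rows gives x = 1, y = -2, z = 2.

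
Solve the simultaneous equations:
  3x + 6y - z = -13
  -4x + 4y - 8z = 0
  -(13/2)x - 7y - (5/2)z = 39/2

infinitely many solutions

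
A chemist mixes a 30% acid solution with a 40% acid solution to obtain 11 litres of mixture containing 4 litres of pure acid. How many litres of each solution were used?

litres of solution A: 4, litres of solution B: 7

Let a = litres of solution A, b = litres of solution B.
  a + b = 11
  (2/5)b + (3/10)a = 4
Row-reduce the augmented matrix:
R2 ← R2 − 3/10·R1.
R2 ← R2 / (1/10).
R1 ← R1 − 1·R2.
Reading off the reduced rows gives a = 4, b = 7.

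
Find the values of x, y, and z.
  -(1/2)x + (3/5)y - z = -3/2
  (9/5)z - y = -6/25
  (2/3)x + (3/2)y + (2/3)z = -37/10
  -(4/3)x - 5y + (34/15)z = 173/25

x = 3, y = -3, z = -9/5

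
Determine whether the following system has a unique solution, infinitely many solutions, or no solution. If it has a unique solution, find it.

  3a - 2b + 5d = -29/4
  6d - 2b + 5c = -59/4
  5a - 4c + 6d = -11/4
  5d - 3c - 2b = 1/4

a = -3/4, b = 0, c = -7/4, d = -1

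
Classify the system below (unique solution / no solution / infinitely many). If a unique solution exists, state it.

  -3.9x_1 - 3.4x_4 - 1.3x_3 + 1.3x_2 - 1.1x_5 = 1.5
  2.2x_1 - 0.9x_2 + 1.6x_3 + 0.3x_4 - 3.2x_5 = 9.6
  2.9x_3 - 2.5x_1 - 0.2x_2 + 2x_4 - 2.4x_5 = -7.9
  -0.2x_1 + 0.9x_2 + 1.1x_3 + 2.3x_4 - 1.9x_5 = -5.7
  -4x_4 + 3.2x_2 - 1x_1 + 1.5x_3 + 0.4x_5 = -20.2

x_1 = 1, x_2 = -5, x_3 = -4, x_4 = -1, x_5 = -3

Row-reduce the augmented matrix:
R1 ← R1 / (-39/10).
R2 ← R2 − 11/5·R1.
R3 ← R3 + 5/2·R1.
R4 ← R4 + 1/5·R1.
R5 ← R5 + 1·R1.
R2 ← R2 / (-1/6).
R1 ← R1 + 1/3·R2.
R3 ← R3 + 31/30·R2.
R4 ← R4 − 5/6·R2.
R5 ← R5 − 43/15·R2.
R3 ← R3 / (-41/25).
R1 ← R1 + 7/5·R3.
R2 ← R2 + 26/5·R3.
R4 ← R4 − 11/2·R3.
R5 ← R5 − 837/50·R3.
R4 ← R4 / (6895/164).
R1 ← R1 + 8553/1066·R4.
R2 ← R2 + 18842/533·R4.
R3 ← R3 + 9237/1066·R4.
R5 ← R5 − 1216273/10660·R4.
R5 ← R5 / (72326633/4481750).
R1 ← R1 + 346363/448175·R5.
R2 ← R2 + 1078089/448175·R5.
R3 ← R3 + 1132077/448175·R5.
R4 ← R4 − 43303/34475·R5.
Reading off the reduced rows gives x_1 = 1, x_2 = -5, x_3 = -4, x_4 = -1, x_5 = -3.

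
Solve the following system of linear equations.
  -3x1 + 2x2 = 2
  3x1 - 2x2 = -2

infinitely many solutions

Row-reduce:
R1 ← R1 / (-3).
R2 ← R2 − 3·R1.
Rank is 1 with 2 unknowns, leaving x2 free.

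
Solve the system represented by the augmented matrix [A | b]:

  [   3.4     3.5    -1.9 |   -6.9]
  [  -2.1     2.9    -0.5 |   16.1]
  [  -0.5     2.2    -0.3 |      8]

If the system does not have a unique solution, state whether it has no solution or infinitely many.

x_1 = -4, x_2 = 3, x_3 = 2

Row-reduce the augmented matrix:
R1 ← R1 / (17/5).
R2 ← R2 + 21/10·R1.
R3 ← R3 + 1/2·R1.
R2 ← R2 / (1721/340).
R1 ← R1 − 35/34·R2.
R3 ← R3 − 923/340·R2.
R3 ← R3 / (1095/3442).
R1 ← R1 + 376/1721·R3.
R2 ← R2 + 569/1721·R3.
Reading off the reduced rows gives x_1 = -4, x_2 = 3, x_3 = 2.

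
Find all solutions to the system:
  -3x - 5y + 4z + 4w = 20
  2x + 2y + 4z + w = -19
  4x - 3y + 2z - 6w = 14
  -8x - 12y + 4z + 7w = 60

Row-reduce:
R1 ← R1 / (-3).
R2 ← R2 − 2·R1.
R3 ← R3 − 4·R1.
R4 ← R4 + 8·R1.
R2 ← R2 / (-4/3).
R1 ← R1 − 5/3·R2.
R3 ← R3 + 29/3·R2.
R4 ← R4 − 4/3·R2.
R3 ← R3 / (-41).
R1 ← R1 − 7·R3.
R2 ← R2 + 5·R3.
Row 4 reduces to 0 = 1, a contradiction. The system is inconsistent.

no solution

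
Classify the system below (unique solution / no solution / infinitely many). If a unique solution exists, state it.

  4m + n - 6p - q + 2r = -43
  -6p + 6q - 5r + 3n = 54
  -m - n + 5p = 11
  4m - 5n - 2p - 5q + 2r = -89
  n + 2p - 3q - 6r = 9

Row-reduce the augmented matrix:
R1 ← R1 / (4).
R3 ← R3 + 1·R1.
R4 ← R4 − 4·R1.
R2 ← R2 / (3).
R1 ← R1 − 1/4·R2.
R3 ← R3 + 3/4·R2.
R4 ← R4 + 6·R2.
R5 ← R5 − 1·R2.
R3 ← R3 / (2).
R1 ← R1 + 1·R3.
R2 ← R2 + 2·R3.
R4 ← R4 + 8·R3.
R5 ← R5 − 4·R3.
R4 ← R4 / (13).
R1 ← R1 + 1/8·R4.
R2 ← R2 − 13/4·R4.
R3 ← R3 − 5/8·R4.
R5 ← R5 + 15/2·R4.
R5 ← R5 / (-31/3).
R1 ← R1 − 5/12·R5.
R2 ← R2 − 5/6·R5.
R3 ← R3 − 1/4·R5.
R4 ← R4 + 1·R5.
Reading off the reduced rows gives m = -6, n = 5, p = 2, q = 6, r = -3.

m = -6, n = 5, p = 2, q = 6, r = -3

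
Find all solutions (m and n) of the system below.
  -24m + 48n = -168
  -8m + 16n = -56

infinitely many solutions

Row-reduce:
R1 ← R1 / (-24).
R2 ← R2 + 8·R1.
Rank is 1 with 2 unknowns, leaving n free.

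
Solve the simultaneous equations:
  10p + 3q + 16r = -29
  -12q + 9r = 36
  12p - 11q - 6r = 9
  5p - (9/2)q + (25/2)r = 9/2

Row-reduce:
R1 ← R1 / (10).
R3 ← R3 − 12·R1.
R4 ← R4 − 5·R1.
R2 ← R2 / (-12).
R1 ← R1 − 3/10·R2.
R3 ← R3 + 73/5·R2.
R4 ← R4 + 6·R2.
R3 ← R3 / (-723/20).
R1 ← R1 − 73/40·R3.
R2 ← R2 + 3/4·R3.
Row 4 reduces to 0 = 1, a contradiction. The system is inconsistent.

no solution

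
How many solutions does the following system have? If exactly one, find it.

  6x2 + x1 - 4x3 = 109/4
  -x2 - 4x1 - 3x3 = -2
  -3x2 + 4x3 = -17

x1 = 5/4, x2 = 3, x3 = -2

Row-reduce the augmented matrix:
R2 ← R2 + 4·R1.
R2 ← R2 / (23).
R1 ← R1 − 6·R2.
R3 ← R3 + 3·R2.
R3 ← R3 / (35/23).
R1 ← R1 − 22/23·R3.
R2 ← R2 + 19/23·R3.
Reading off the reduced rows gives x1 = 5/4, x2 = 3, x3 = -2.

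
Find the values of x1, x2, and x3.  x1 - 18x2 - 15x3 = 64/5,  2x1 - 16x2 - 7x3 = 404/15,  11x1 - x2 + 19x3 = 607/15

x1 = -6/5, x2 = -3, x3 = 8/3

Row-reduce the augmented matrix:
R2 ← R2 − 2·R1.
R3 ← R3 − 11·R1.
R2 ← R2 / (20).
R1 ← R1 + 18·R2.
R3 ← R3 − 197·R2.
R3 ← R3 / (-851/20).
R1 ← R1 − 57/10·R3.
R2 ← R2 − 23/20·R3.
Reading off the reduced rows gives x1 = -6/5, x2 = -3, x3 = 8/3.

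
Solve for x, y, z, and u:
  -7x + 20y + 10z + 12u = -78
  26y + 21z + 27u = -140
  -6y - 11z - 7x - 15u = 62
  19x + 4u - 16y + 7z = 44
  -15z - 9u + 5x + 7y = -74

Row-reduce the augmented matrix:
R1 ← R1 / (-7).
R3 ← R3 + 7·R1.
R4 ← R4 − 19·R1.
R5 ← R5 − 5·R1.
R2 ← R2 / (26).
R1 ← R1 + 20/7·R2.
R3 ← R3 + 26·R2.
R4 ← R4 − 268/7·R2.
R5 ← R5 − 149/7·R2.
Swap R3 and R4.
R3 ← R3 / (293/91).
R1 ← R1 − 80/91·R3.
R2 ← R2 − 21/26·R3.
R5 ← R5 + 4559/182·R3.
Swap R4 and R5.
R4 ← R4 / (-27733/586).
R1 ← R1 − 622/293·R4.
R2 ← R2 − 1077/586·R4.
R3 ← R3 + 290/293·R4.
R5 reduces to 0 = 0, so the extra equation is consistent.
Reading off the reduced rows gives x = -2, y = -4, z = 6, u = -6.

x = -2, y = -4, z = 6, u = -6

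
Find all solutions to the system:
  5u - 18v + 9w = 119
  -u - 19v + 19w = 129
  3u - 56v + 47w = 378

no solution

Row-reduce:
R1 ← R1 / (5).
R2 ← R2 + 1·R1.
R3 ← R3 − 3·R1.
R2 ← R2 / (-113/5).
R1 ← R1 + 18/5·R2.
R3 ← R3 + 226/5·R2.
Row 3 reduces to 0 = 1, a contradiction. The system is inconsistent.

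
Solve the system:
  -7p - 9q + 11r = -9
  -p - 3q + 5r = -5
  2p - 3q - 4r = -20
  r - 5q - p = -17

no solution

Row-reduce:
R1 ← R1 / (-7).
R2 ← R2 + 1·R1.
R3 ← R3 − 2·R1.
R4 ← R4 + 1·R1.
R2 ← R2 / (-12/7).
R1 ← R1 − 9/7·R2.
R3 ← R3 + 39/7·R2.
R4 ← R4 + 26/7·R2.
R3 ← R3 / (-12).
R1 ← R1 − 1·R3.
R2 ← R2 + 2·R3.
R4 ← R4 + 8·R3.
Row 4 reduces to 0 = -2/3, a contradiction. The system is inconsistent.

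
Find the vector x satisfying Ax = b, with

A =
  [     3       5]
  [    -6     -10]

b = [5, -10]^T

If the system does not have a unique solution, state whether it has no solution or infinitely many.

infinitely many solutions

Row-reduce:
R1 ← R1 / (3).
R2 ← R2 + 6·R1.
Rank is 1 with 2 unknowns, leaving x_2 free.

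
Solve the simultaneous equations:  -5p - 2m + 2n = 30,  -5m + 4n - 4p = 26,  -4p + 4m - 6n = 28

m = -2, n = -2, p = -6

Row-reduce the augmented matrix:
R1 ← R1 / (-2).
R2 ← R2 + 5·R1.
R3 ← R3 − 4·R1.
R2 ← R2 / (-1).
R1 ← R1 + 1·R2.
R3 ← R3 + 2·R2.
R3 ← R3 / (-31).
R1 ← R1 + 6·R3.
R2 ← R2 + 17/2·R3.
Reading off the reduced rows gives m = -2, n = -2, p = -6.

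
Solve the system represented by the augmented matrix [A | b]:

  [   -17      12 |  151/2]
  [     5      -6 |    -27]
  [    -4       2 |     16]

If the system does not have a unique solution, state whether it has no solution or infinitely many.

Row-reduce:
R1 ← R1 / (-17).
R2 ← R2 − 5·R1.
R3 ← R3 + 4·R1.
R2 ← R2 / (-42/17).
R1 ← R1 + 12/17·R2.
R3 ← R3 + 14/17·R2.
Row 3 reduces to 0 = -1/6, a contradiction. The system is inconsistent.

no solution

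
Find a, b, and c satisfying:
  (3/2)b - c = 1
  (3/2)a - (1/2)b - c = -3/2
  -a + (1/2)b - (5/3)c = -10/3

a = 1, b = 2, c = 2

Row-reduce the augmented matrix:
Swap R1 and R2.
R1 ← R1 / (3/2).
R3 ← R3 + 1·R1.
R2 ← R2 / (3/2).
R1 ← R1 + 1/3·R2.
R3 ← R3 − 1/6·R2.
R3 ← R3 / (-20/9).
R1 ← R1 + 8/9·R3.
R2 ← R2 + 2/3·R3.
Reading off the reduced rows gives a = 1, b = 2, c = 2.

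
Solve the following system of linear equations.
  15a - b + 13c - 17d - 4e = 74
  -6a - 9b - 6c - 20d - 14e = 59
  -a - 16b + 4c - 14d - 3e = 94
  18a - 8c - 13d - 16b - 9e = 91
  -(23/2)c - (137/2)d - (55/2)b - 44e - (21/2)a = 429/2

no solution

Row-reduce:
R1 ← R1 / (15).
R2 ← R2 + 6·R1.
R3 ← R3 + 1·R1.
R4 ← R4 − 18·R1.
R5 ← R5 + 21/2·R1.
R2 ← R2 / (-47/5).
R1 ← R1 + 1/15·R2.
R3 ← R3 + 241/15·R2.
R4 ← R4 + 74/5·R2.
R5 ← R5 + 141/5·R2.
R3 ← R3 / (293/47).
R1 ← R1 − 41/47·R3.
R2 ← R2 − 4/47·R3.
R4 ← R4 + 1050/47·R3.
R4 ← R4 / (46739/293).
R1 ← R1 + 1534/293·R4.
R2 ← R2 − 2138/879·R4.
R3 ← R3 − 4325/879·R4.
Row 5 reduces to 0 = 1/2, a contradiction. The system is inconsistent.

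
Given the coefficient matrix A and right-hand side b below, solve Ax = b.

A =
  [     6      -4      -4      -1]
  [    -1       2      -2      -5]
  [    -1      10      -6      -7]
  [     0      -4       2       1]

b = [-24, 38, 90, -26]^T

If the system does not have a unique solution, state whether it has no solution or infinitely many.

infinitely many solutions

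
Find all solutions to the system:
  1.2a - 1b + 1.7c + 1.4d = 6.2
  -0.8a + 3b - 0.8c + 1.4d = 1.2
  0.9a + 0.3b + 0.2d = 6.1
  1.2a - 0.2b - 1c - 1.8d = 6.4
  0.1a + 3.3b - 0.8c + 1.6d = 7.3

Row-reduce the augmented matrix:
R1 ← R1 / (6/5).
R2 ← R2 + 4/5·R1.
R3 ← R3 − 9/10·R1.
R4 ← R4 − 6/5·R1.
R5 ← R5 − 1/10·R1.
R2 ← R2 / (7/3).
R1 ← R1 + 5/6·R2.
R3 ← R3 − 21/20·R2.
R4 ← R4 − 4/5·R2.
R5 ← R5 − 203/60·R2.
R3 ← R3 / (-57/40).
R1 ← R1 − 43/28·R3.
R2 ← R2 − 1/7·R3.
R4 ← R4 + 197/70·R3.
R5 ← R5 + 57/40·R3.
R4 ← R4 / (-26/105).
R1 ← R1 + 1/21·R4.
R2 ← R2 − 17/21·R4.
R3 ← R3 − 4/3·R4.
R5 reduces to 0 = 0, so the extra equation is consistent.
Reading off the reduced rows gives a = 6, b = 3, c = 2, d = -1.

a = 6, b = 3, c = 2, d = -1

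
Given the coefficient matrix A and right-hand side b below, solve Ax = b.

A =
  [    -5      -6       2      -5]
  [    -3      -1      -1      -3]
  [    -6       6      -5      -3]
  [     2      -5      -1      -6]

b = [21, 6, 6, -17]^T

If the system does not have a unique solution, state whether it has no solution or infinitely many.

x_1 = -4, x_2 = 0, x_3 = 3, x_4 = 1

Row-reduce the augmented matrix:
R1 ← R1 / (-5).
R2 ← R2 + 3·R1.
R3 ← R3 + 6·R1.
R4 ← R4 − 2·R1.
R2 ← R2 / (13/5).
R1 ← R1 − 6/5·R2.
R3 ← R3 − 66/5·R2.
R4 ← R4 + 37/5·R2.
R3 ← R3 / (49/13).
R1 ← R1 − 8/13·R3.
R2 ← R2 + 11/13·R3.
R4 ← R4 + 84/13·R3.
R4 ← R4 / (-20/7).
R1 ← R1 − 25/49·R4.
R2 ← R2 − 33/49·R4.
R3 ← R3 − 39/49·R4.
Reading off the reduced rows gives x_1 = -4, x_2 = 0, x_3 = 3, x_4 = 1.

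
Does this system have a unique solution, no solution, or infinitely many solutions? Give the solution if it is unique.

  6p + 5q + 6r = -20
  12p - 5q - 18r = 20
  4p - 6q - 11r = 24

Row-reduce the augmented matrix:
R1 ← R1 / (6).
R2 ← R2 − 12·R1.
R3 ← R3 − 4·R1.
R2 ← R2 / (-15).
R1 ← R1 − 5/6·R2.
R3 ← R3 + 28/3·R2.
R3 ← R3 / (11/3).
R1 ← R1 + 2/3·R3.
R2 ← R2 − 2·R3.
Reading off the reduced rows gives p = 0, q = -4, r = 0.

p = 0, q = -4, r = 0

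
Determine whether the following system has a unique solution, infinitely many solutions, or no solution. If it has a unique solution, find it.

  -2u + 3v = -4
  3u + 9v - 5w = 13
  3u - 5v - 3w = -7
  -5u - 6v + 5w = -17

u = 5, v = 2, w = 4

Row-reduce the augmented matrix:
R1 ← R1 / (-2).
R2 ← R2 − 3·R1.
R3 ← R3 − 3·R1.
R4 ← R4 + 5·R1.
R2 ← R2 / (27/2).
R1 ← R1 + 3/2·R2.
R3 ← R3 + 1/2·R2.
R4 ← R4 + 27/2·R2.
R3 ← R3 / (-86/27).
R1 ← R1 + 5/9·R3.
R2 ← R2 + 10/27·R3.
R4 reduces to 0 = 0, so the extra equation is consistent.
Reading off the reduced rows gives u = 5, v = 2, w = 4.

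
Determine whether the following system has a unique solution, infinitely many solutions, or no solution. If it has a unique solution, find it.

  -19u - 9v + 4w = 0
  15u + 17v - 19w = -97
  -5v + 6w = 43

Row-reduce the augmented matrix:
R1 ← R1 / (-19).
R2 ← R2 − 15·R1.
R2 ← R2 / (188/19).
R1 ← R1 − 9/19·R2.
R3 ← R3 + 5·R2.
R3 ← R3 / (-377/188).
R1 ← R1 − 103/188·R3.
R2 ← R2 + 301/188·R3.
Reading off the reduced rows gives u = 3, v = -5, w = 3.

u = 3, v = -5, w = 3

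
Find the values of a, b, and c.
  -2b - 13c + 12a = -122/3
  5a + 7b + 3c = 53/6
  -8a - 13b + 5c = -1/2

a = -4/3, b = 3/2, c = 5/3

Row-reduce the augmented matrix:
R1 ← R1 / (12).
R2 ← R2 − 5·R1.
R3 ← R3 + 8·R1.
R2 ← R2 / (47/6).
R1 ← R1 + 1/6·R2.
R3 ← R3 + 43/3·R2.
R3 ← R3 / (1103/94).
R1 ← R1 + 85/94·R3.
R2 ← R2 − 101/94·R3.
Reading off the reduced rows gives a = -4/3, b = 3/2, c = 5/3.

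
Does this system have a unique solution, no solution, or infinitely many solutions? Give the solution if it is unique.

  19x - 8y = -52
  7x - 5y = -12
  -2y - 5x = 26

no solution

Row-reduce:
R1 ← R1 / (19).
R2 ← R2 − 7·R1.
R3 ← R3 + 5·R1.
R2 ← R2 / (-39/19).
R1 ← R1 + 8/19·R2.
R3 ← R3 + 78/19·R2.
Row 3 reduces to 0 = -2, a contradiction. The system is inconsistent.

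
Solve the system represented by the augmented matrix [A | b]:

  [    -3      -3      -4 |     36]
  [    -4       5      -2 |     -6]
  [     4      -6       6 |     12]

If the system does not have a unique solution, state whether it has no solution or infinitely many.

x_1 = -6, x_2 = -6, x_3 = 0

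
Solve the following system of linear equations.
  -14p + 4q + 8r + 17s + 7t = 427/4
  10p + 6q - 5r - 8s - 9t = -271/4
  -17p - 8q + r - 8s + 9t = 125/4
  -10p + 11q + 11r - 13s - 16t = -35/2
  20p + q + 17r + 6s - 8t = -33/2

Row-reduce the augmented matrix:
R1 ← R1 / (-14).
R2 ← R2 − 10·R1.
R3 ← R3 + 17·R1.
R4 ← R4 + 10·R1.
R5 ← R5 − 20·R1.
R2 ← R2 / (62/7).
R1 ← R1 + 2/7·R2.
R3 ← R3 + 90/7·R2.
R4 ← R4 − 57/7·R2.
R5 ← R5 − 47/7·R2.
R3 ← R3 / (-238/31).
R1 ← R1 + 17/31·R3.
R2 ← R2 − 5/62·R3.
R4 ← R4 − 287/62·R3.
R5 ← R5 − 1729/62·R3.
R4 ← R4 / (-5793/136).
R1 ← R1 − 15/28·R4.
R2 ← R2 − 219/952·R4.
R3 ← R3 − 1403/476·R4.
R5 ← R5 + 7487/136·R4.
R5 ← R5 / (71141/5793).
R1 ← R1 + 6868/13517·R5.
R2 ← R2 + 8356/13517·R5.
R3 ← R3 + 29557/40551·R5.
R4 ← R4 − 2791/5793·R5.
Reading off the reduced rows gives p = -5/2, q = 0, r = 3/2, s = 3, t = 5/4.

p = -5/2, q = 0, r = 3/2, s = 3, t = 5/4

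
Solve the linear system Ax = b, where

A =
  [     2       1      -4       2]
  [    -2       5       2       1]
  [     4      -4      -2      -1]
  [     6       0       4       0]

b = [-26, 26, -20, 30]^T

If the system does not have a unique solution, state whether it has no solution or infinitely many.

Row-reduce the augmented matrix:
R1 ← R1 / (2).
R2 ← R2 + 2·R1.
R3 ← R3 − 4·R1.
R4 ← R4 − 6·R1.
R2 ← R2 / (6).
R1 ← R1 − 1/2·R2.
R3 ← R3 + 6·R2.
R4 ← R4 + 3·R2.
R3 ← R3 / (4).
R1 ← R1 + 11/6·R3.
R2 ← R2 + 1/3·R3.
R4 ← R4 − 15·R3.
R4 ← R4 / (3).
R1 ← R1 + 1/6·R4.
R2 ← R2 − 1/3·R4.
R3 ← R3 + 1/2·R4.
Reading off the reduced rows gives x_1 = 1, x_2 = 4, x_3 = 6, x_4 = -4.

x_1 = 1, x_2 = 4, x_3 = 6, x_4 = -4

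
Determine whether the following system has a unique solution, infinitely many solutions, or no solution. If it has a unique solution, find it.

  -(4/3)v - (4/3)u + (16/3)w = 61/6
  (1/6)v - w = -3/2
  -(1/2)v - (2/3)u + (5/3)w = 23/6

Row-reduce:
R1 ← R1 / (-4/3).
R3 ← R3 + 2/3·R1.
R2 ← R2 / (1/6).
R1 ← R1 − 1·R2.
R3 ← R3 − 1/6·R2.
Row 3 reduces to 0 = 1/4, a contradiction. The system is inconsistent.

no solution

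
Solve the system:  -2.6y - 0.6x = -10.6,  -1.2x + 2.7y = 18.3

Row-reduce the augmented matrix:
R1 ← R1 / (-3/5).
R2 ← R2 + 6/5·R1.
R2 ← R2 / (79/10).
R1 ← R1 − 13/3·R2.
Reading off the reduced rows gives x = -4, y = 5.

x = -4, y = 5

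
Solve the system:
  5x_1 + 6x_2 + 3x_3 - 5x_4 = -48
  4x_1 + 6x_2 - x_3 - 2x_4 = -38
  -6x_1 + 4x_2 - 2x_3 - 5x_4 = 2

infinitely many solutions

Row-reduce:
R1 ← R1 / (5).
R2 ← R2 − 4·R1.
R3 ← R3 + 6·R1.
R2 ← R2 / (6/5).
R1 ← R1 − 6/5·R2.
R3 ← R3 − 56/5·R2.
R3 ← R3 / (100/3).
R1 ← R1 − 4·R3.
R2 ← R2 + 17/6·R3.
Rank is 3 with 4 unknowns, leaving x_4 free.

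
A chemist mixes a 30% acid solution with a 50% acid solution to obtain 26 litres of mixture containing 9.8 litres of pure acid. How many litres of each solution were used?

litres of solution A: 16, litres of solution B: 10

Let a = litres of solution A, b = litres of solution B.
  a + b = 26
  (3/10)a + (1/2)b = 49/5
From equation 1: a = 26 − b.
Substitute into equation 2 and solve: b = 10.
Then a = 16.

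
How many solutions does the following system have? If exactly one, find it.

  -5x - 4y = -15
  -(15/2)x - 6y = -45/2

Row-reduce:
R1 ← R1 / (-5).
R2 ← R2 + 15/2·R1.
Rank is 1 with 2 unknowns, leaving y free.

infinitely many solutions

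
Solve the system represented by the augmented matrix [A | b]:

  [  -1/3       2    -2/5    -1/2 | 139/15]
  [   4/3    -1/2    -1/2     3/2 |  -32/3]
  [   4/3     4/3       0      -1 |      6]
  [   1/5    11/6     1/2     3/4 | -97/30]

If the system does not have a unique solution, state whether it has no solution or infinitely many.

Row-reduce the augmented matrix:
R1 ← R1 / (-1/3).
R2 ← R2 − 4/3·R1.
R3 ← R3 − 4/3·R1.
R4 ← R4 − 1/5·R1.
R2 ← R2 / (15/2).
R1 ← R1 + 6·R2.
R3 ← R3 − 28/3·R2.
R4 ← R4 − 91/30·R2.
R3 ← R3 / (76/75).
R1 ← R1 + 12/25·R3.
R2 ← R2 + 7/25·R3.
R4 ← R4 − 416/375·R3.
R4 ← R4 / (1237/380).
R1 ← R1 + 1/38·R4.
R2 ← R2 + 55/76·R4.
R3 ← R3 + 535/228·R4.
Reading off the reduced rows gives x_1 = -2, x_2 = 2, x_3 = -4, x_4 = -6.

x_1 = -2, x_2 = 2, x_3 = -4, x_4 = -6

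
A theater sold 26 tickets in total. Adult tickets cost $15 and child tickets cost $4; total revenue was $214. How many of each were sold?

adult tickets: 10, child tickets: 16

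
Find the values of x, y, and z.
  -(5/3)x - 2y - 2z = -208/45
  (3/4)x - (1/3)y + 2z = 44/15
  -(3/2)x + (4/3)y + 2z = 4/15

x = 4/3, y = 1/5, z = 1

Row-reduce the augmented matrix:
R1 ← R1 / (-5/3).
R2 ← R2 − 3/4·R1.
R3 ← R3 + 3/2·R1.
R2 ← R2 / (-37/30).
R1 ← R1 − 6/5·R2.
R3 ← R3 − 47/15·R2.
R3 ← R3 / (244/37).
R1 ← R1 − 84/37·R3.
R2 ← R2 + 33/37·R3.
Reading off the reduced rows gives x = 4/3, y = 1/5, z = 1.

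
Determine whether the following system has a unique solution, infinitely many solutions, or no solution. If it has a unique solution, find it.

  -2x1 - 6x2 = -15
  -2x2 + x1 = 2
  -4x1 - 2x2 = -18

no solution

Row-reduce:
R1 ← R1 / (-2).
R2 ← R2 − 1·R1.
R3 ← R3 + 4·R1.
R2 ← R2 / (-5).
R1 ← R1 − 3·R2.
R3 ← R3 − 10·R2.
Row 3 reduces to 0 = 1, a contradiction. The system is inconsistent.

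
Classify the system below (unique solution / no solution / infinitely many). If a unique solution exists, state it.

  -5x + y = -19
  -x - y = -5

x = 4, y = 1

From equation 1: y = -19 + 5·x.
Substitute into equation 2 and solve: x = 4.
Then y = 1.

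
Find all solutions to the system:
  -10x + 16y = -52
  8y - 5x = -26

Row-reduce:
R1 ← R1 / (-10).
R2 ← R2 + 5·R1.
Rank is 1 with 2 unknowns, leaving y free.

infinitely many solutions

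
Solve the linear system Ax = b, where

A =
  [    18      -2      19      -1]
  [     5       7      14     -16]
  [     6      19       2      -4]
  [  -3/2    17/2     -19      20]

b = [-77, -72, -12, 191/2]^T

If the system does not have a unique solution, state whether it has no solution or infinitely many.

no solution

Row-reduce:
R1 ← R1 / (18).
R2 ← R2 − 5·R1.
R3 ← R3 − 6·R1.
R4 ← R4 + 3/2·R1.
R2 ← R2 / (68/9).
R1 ← R1 + 1/9·R2.
R3 ← R3 − 59/3·R2.
R4 ← R4 − 25/3·R2.
R3 ← R3 / (-3677/136).
R1 ← R1 − 161/136·R3.
R2 ← R2 − 157/136·R3.
R4 ← R4 + 3677/136·R3.
Row 4 reduces to 0 = -1/2, a contradiction. The system is inconsistent.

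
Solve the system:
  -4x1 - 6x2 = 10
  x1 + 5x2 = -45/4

x1 = 5/4, x2 = -5/2

From equation 2: x1 = -45/4 − 5·x2.
Substitute into equation 1 and solve: x2 = -5/2.
Then x1 = 5/4.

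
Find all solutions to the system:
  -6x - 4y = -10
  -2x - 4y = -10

x = 0, y = 5/2

Row-reduce the augmented matrix:
R1 ← R1 / (-6).
R2 ← R2 + 2·R1.
R2 ← R2 / (-8/3).
R1 ← R1 − 2/3·R2.
Reading off the reduced rows gives x = 0, y = 5/2.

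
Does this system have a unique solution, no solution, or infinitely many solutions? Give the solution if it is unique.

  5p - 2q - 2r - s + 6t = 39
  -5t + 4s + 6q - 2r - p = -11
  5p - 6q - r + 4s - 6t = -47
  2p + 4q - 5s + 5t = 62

Row-reduce:
R1 ← R1 / (5).
R2 ← R2 + 1·R1.
R3 ← R3 − 5·R1.
R4 ← R4 − 2·R1.
R2 ← R2 / (28/5).
R1 ← R1 + 2/5·R2.
R3 ← R3 + 4·R2.
R4 ← R4 − 24/5·R2.
R3 ← R3 / (-5/7).
R1 ← R1 + 4/7·R3.
R2 ← R2 + 3/7·R3.
R4 ← R4 − 20/7·R3.
R4 ← R4 / (23).
R1 ← R1 + 61/10·R4.
R2 ← R2 + 79/20·R4.
R3 ← R3 + 54/5·R4.
Rank is 4 with 5 unknowns, leaving t free.

infinitely many solutions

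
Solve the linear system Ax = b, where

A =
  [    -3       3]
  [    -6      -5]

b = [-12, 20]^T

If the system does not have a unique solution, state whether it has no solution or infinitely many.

x_1 = 0, x_2 = -4

Row-reduce the augmented matrix:
R1 ← R1 / (-3).
R2 ← R2 + 6·R1.
R2 ← R2 / (-11).
R1 ← R1 + 1·R2.
Reading off the reduced rows gives x_1 = 0, x_2 = -4.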